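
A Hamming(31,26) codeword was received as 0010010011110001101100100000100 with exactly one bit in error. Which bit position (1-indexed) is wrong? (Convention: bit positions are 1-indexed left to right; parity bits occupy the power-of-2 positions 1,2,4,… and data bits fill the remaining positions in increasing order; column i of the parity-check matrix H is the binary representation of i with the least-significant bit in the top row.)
Syndrome s = H · r^T (mod 2), r = 0010010011110001101100100000100:
  s[0] = (1010101010101010101010101010101)·(0010010011110001101100100000100) mod 2 = 0+0+1+0+0+0+0+0+1+0+1+0+0+0+0+0+1+0+1+0+0+0+1+0+0+0+0+0+1+0+0 mod 2 = 1
  s[1] = (0110011001100110011001100110011)·(0010010011110001101100100000100) mod 2 = 0+0+1+0+0+1+0+0+0+1+1+0+0+0+0+0+0+0+1+0+0+0+1+0+0+0+0+0+0+0+0 mod 2 = 0
  s[2] = (0001111000011110000111100001111)·(0010010011110001101100100000100) mod 2 = 0+0+0+0+0+1+0+0+0+0+0+1+0+0+0+0+0+0+0+1+0+0+1+0+0+0+0+0+1+0+0 mod 2 = 1
  s[3] = (0000000111111110000000011111111)·(0010010011110001101100100000100) mod 2 = 0+0+0+0+0+0+0+0+1+1+1+1+0+0+0+0+0+0+0+0+0+0+0+0+0+0+0+0+1+0+0 mod 2 = 1
  s[4] = (0000000000000001111111111111111)·(0010010011110001101100100000100) mod 2 = 0+0+0+0+0+0+0+0+0+0+0+0+0+0+0+1+1+0+1+1+0+0+1+0+0+0+0+0+1+0+0 mod 2 = 0
Syndrome = 10110
Column i of H is the binary representation of i, so the syndrome is the binary index of the flipped bit.
Read s = 10110 with s[0] as LSB: 1·2^0 + 0·2^1 + 1·2^2 + 1·2^3 + 0·2^4 = 13.
Error is at bit position 13.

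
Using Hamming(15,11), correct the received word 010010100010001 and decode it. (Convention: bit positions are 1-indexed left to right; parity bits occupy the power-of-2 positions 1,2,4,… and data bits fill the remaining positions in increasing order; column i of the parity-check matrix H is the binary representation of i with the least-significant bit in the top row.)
Syndrome s = H · r^T (mod 2), r = 010010100010001:
  s[0] = (101010101010101)·(010010100010001) mod 2 = 0+0+0+0+1+0+1+0+0+0+1+0+0+0+1 mod 2 = 0
  s[1] = (011001100110011)·(010010100010001) mod 2 = 0+1+0+0+0+0+1+0+0+0+1+0+0+0+1 mod 2 = 0
  s[2] = (000111100001111)·(010010100010001) mod 2 = 0+0+0+0+1+0+1+0+0+0+0+0+0+0+1 mod 2 = 1
  s[3] = (000000011111111)·(010010100010001) mod 2 = 0+0+0+0+0+0+0+0+0+0+1+0+0+0+1 mod 2 = 0
Syndrome = 0010
Column 4 of H equals this syndrome → error at bit 4 (1-indexed).
Flip bit 4: 010010100010001 → 010110100010001
Extract data bits at positions {3,5,6,7,9,10,11,12,13,14,15}: 01010010001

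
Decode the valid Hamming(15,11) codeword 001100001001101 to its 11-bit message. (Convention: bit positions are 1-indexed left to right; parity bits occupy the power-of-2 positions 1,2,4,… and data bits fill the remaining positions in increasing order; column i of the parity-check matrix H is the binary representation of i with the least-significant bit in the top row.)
Parity bits occupy power-of-2 positions; data bits are at positions {3,5,6,7,9,10,11,12,13,14,15} (1-indexed).
Extract: c[3]=1 c[5]=0 c[6]=0 c[7]=0 c[9]=1 c[10]=0 c[11]=0 c[12]=1 c[13]=1 c[14]=0 c[15]=1
Data = 10001001101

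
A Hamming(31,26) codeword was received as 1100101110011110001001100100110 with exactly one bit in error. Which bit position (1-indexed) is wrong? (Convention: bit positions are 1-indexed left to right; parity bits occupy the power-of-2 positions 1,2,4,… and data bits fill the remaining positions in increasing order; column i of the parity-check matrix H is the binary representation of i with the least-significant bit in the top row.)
Syndrome s = H · r^T (mod 2), r = 1100101110011110001001100100110:
  s[0] = (1010101010101010101010101010101)·(1100101110011110001001100100110) mod 2 = 1+0+0+0+1+0+1+0+1+0+0+0+1+0+1+0+0+0+1+0+0+0+1+0+0+0+0+0+1+0+0 mod 2 = 1
  s[1] = (0110011001100110011001100110011)·(1100101110011110001001100100110) mod 2 = 0+1+0+0+0+0+1+0+0+0+0+0+0+1+1+0+0+0+1+0+0+1+1+0+0+1+0+0+0+1+0 mod 2 = 1
  s[2] = (0001111000011110000111100001111)·(1100101110011110001001100100110) mod 2 = 0+0+0+0+1+0+1+0+0+0+0+1+1+1+1+0+0+0+0+0+0+1+1+0+0+0+0+0+1+1+0 mod 2 = 0
  s[3] = (0000000111111110000000011111111)·(1100101110011110001001100100110) mod 2 = 0+0+0+0+0+0+0+1+1+0+0+1+1+1+1+0+0+0+0+0+0+0+0+0+0+1+0+0+1+1+0 mod 2 = 1
  s[4] = (0000000000000001111111111111111)·(1100101110011110001001100100110) mod 2 = 0+0+0+0+0+0+0+0+0+0+0+0+0+0+0+0+0+0+1+0+0+1+1+0+0+1+0+0+1+1+0 mod 2 = 0
Syndrome = 11010
Column i of H is the binary representation of i, so the syndrome is the binary index of the flipped bit.
Read s = 11010 with s[0] as LSB: 1·2^0 + 1·2^1 + 0·2^2 + 1·2^3 + 0·2^4 = 11.
Error is at bit position 11.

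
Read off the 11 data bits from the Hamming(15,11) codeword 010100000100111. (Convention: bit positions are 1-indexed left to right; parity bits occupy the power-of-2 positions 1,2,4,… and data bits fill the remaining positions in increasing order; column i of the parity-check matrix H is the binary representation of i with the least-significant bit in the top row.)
Parity bits occupy power-of-2 positions; data bits are at positions {3,5,6,7,9,10,11,12,13,14,15} (1-indexed).
Extract: c[3]=0 c[5]=0 c[6]=0 c[7]=0 c[9]=0 c[10]=1 c[11]=0 c[12]=0 c[13]=1 c[14]=1 c[15]=1
Data = 00000100111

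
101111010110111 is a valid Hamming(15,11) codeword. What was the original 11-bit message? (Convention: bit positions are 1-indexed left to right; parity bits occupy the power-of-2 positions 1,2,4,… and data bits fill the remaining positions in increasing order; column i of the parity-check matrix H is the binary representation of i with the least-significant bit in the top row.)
Parity bits occupy power-of-2 positions; data bits are at positions {3,5,6,7,9,10,11,12,13,14,15} (1-indexed).
Extract: c[3]=1 c[5]=1 c[6]=1 c[7]=0 c[9]=0 c[10]=1 c[11]=1 c[12]=0 c[13]=1 c[14]=1 c[15]=1
Data = 11100110111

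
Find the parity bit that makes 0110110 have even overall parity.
Sum of data bits: 0+1+1+0+1+1+0 = 4.
4 mod 2 = 0, so parity bit = 0.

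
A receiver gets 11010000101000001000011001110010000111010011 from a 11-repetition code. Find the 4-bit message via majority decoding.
Split into 11-bit blocks and majority-vote each:
  block 1 = 11010000101: 5 ones, 6 zeros → 0
  block 2 = 00000100001: 2 ones, 9 zeros → 0
  block 3 = 10011100100: 5 ones, 6 zeros → 0
  block 4 = 00111010011: 6 ones, 5 zeros → 1
Decoded = 0001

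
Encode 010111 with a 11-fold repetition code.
Repeat each bit 11× and concatenate:
0→00000000000  1→11111111111  0→00000000000  1→11111111111  1→11111111111  1→11111111111
Codeword = 000000000001111111111100000000000111111111111111111111111111111111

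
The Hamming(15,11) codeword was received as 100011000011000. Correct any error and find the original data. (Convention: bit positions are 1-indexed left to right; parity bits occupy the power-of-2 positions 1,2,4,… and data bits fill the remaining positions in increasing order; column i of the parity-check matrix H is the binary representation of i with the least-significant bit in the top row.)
Syndrome s = H · r^T (mod 2), r = 100011000011000:
  s[0] = (101010101010101)·(100011000011000) mod 2 = 1+0+0+0+1+0+0+0+0+0+1+0+0+0+0 mod 2 = 1
  s[1] = (011001100110011)·(100011000011000) mod 2 = 0+0+0+0+0+1+0+0+0+0+1+0+0+0+0 mod 2 = 0
  s[2] = (000111100001111)·(100011000011000) mod 2 = 0+0+0+0+1+1+0+0+0+0+0+1+0+0+0 mod 2 = 1
  s[3] = (000000011111111)·(100011000011000) mod 2 = 0+0+0+0+0+0+0+0+0+0+1+1+0+0+0 mod 2 = 0
Syndrome = 1010
Column 5 of H equals this syndrome → error at bit 5 (1-indexed).
Flip bit 5: 100011000011000 → 100001000011000
Extract data bits at positions {3,5,6,7,9,10,11,12,13,14,15}: 00100011000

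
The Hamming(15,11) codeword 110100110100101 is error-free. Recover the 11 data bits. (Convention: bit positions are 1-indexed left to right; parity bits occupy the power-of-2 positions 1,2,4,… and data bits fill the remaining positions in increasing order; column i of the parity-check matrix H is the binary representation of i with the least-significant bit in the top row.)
Parity bits occupy power-of-2 positions; data bits are at positions {3,5,6,7,9,10,11,12,13,14,15} (1-indexed).
Extract: c[3]=0 c[5]=0 c[6]=0 c[7]=1 c[9]=0 c[10]=1 c[11]=0 c[12]=0 c[13]=1 c[14]=0 c[15]=1
Data = 00010100101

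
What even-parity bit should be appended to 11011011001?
Sum of data bits: 1+1+0+1+1+0+1+1+0+0+1 = 7.
7 mod 2 = 1, so parity bit = 1.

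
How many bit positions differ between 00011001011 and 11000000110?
XOR = 11011001101, count of 1s = 7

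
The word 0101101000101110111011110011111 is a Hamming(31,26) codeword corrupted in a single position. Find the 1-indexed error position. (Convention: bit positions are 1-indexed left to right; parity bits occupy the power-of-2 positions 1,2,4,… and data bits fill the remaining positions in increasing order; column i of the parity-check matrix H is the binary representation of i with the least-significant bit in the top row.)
Syndrome s = H · r^T (mod 2), r = 0101101000101110111011110011111:
  s[0] = (1010101010101010101010101010101)·(0101101000101110111011110011111) mod 2 = 0+0+0+0+1+0+1+0+0+0+1+0+1+0+1+0+1+0+1+0+1+0+1+0+0+0+1+0+1+0+1 mod 2 = 0
  s[1] = (0110011001100110011001100110011)·(0101101000101110111011110011111) mod 2 = 0+1+0+0+0+0+1+0+0+0+1+0+0+1+1+0+0+1+1+0+0+1+1+0+0+0+1+0+0+1+1 mod 2 = 0
  s[2] = (0001111000011110000111100001111)·(0101101000101110111011110011111) mod 2 = 0+0+0+1+1+0+1+0+0+0+0+0+1+1+1+0+0+0+0+0+1+1+1+0+0+0+0+1+1+1+1 mod 2 = 1
  s[3] = (0000000111111110000000011111111)·(0101101000101110111011110011111) mod 2 = 0+0+0+0+0+0+0+0+0+0+1+0+1+1+1+0+0+0+0+0+0+0+0+1+0+0+1+1+1+1+1 mod 2 = 0
  s[4] = (0000000000000001111111111111111)·(0101101000101110111011110011111) mod 2 = 0+0+0+0+0+0+0+0+0+0+0+0+0+0+0+0+1+1+1+0+1+1+1+1+0+0+1+1+1+1+1 mod 2 = 0
Syndrome = 00100
Column i of H is the binary representation of i, so the syndrome is the binary index of the flipped bit.
Read s = 00100 with s[0] as LSB: 0·2^0 + 0·2^1 + 1·2^2 + 0·2^3 + 0·2^4 = 4.
Error is at bit position 4.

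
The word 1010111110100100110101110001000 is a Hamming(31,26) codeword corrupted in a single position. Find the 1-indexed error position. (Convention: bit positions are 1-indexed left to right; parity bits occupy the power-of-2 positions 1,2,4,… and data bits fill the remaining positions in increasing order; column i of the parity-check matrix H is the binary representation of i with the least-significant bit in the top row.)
Syndrome s = H · r^T (mod 2), r = 1010111110100100110101110001000:
  s[0] = (1010101010101010101010101010101)·(1010111110100100110101110001000) mod 2 = 1+0+1+0+1+0+1+0+1+0+1+0+0+0+0+0+1+0+0+0+0+0+1+0+0+0+0+0+0+0+0 mod 2 = 0
  s[1] = (0110011001100110011001100110011)·(1010111110100100110101110001000) mod 2 = 0+0+1+0+0+1+1+0+0+0+1+0+0+1+0+0+0+1+0+0+0+1+1+0+0+0+0+0+0+0+0 mod 2 = 0
  s[2] = (0001111000011110000111100001111)·(1010111110100100110101110001000) mod 2 = 0+0+0+0+1+1+1+0+0+0+0+0+0+1+0+0+0+0+0+1+0+1+1+0+0+0+0+1+0+0+0 mod 2 = 0
  s[3] = (0000000111111110000000011111111)·(1010111110100100110101110001000) mod 2 = 0+0+0+0+0+0+0+1+1+0+1+0+0+1+0+0+0+0+0+0+0+0+0+1+0+0+0+1+0+0+0 mod 2 = 0
  s[4] = (0000000000000001111111111111111)·(1010111110100100110101110001000) mod 2 = 0+0+0+0+0+0+0+0+0+0+0+0+0+0+0+0+1+1+0+1+0+1+1+1+0+0+0+1+0+0+0 mod 2 = 1
Syndrome = 00001
Column i of H is the binary representation of i, so the syndrome is the binary index of the flipped bit.
Read s = 00001 with s[0] as LSB: 0·2^0 + 0·2^1 + 0·2^2 + 0·2^3 + 1·2^4 = 16.
Error is at bit position 16.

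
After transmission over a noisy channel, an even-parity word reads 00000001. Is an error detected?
Sum of received bits: 0+0+0+0+0+0+0+1 = 1; 1 mod 2 = 1. Result is 1 ≠ 0 → error detected.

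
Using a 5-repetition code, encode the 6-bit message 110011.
Repeat each bit 5× and concatenate:
1→11111  1→11111  0→00000  0→00000  1→11111  1→11111
Codeword = 111111111100000000001111111111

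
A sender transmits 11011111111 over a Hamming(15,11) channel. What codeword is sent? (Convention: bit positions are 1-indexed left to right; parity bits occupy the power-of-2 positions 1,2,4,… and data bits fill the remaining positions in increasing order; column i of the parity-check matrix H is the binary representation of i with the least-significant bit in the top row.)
Codeword c = d · G (mod 2), d = 11011111111:
  c[0] = d·G[:,0] = (11011111111)·(11011010101) mod 2 = 1+1+0+1+1+0+1+0+1+0+1 mod 2 = 1
  c[1] = d·G[:,1] = (11011111111)·(10110110011) mod 2 = 1+0+0+1+0+1+1+0+0+1+1 mod 2 = 0
  c[2] = d·G[:,2] = (11011111111)·(10000000000) mod 2 = 1+0+0+0+0+0+0+0+0+0+0 mod 2 = 1
  c[3] = d·G[:,3] = (11011111111)·(01110001111) mod 2 = 0+1+0+1+0+0+0+1+1+1+1 mod 2 = 0
  c[4] = d·G[:,4] = (11011111111)·(01000000000) mod 2 = 0+1+0+0+0+0+0+0+0+0+0 mod 2 = 1
  c[5] = d·G[:,5] = (11011111111)·(00100000000) mod 2 = 0+0+0+0+0+0+0+0+0+0+0 mod 2 = 0
  c[6] = d·G[:,6] = (11011111111)·(00010000000) mod 2 = 0+0+0+1+0+0+0+0+0+0+0 mod 2 = 1
  c[7] = d·G[:,7] = (11011111111)·(00001111111) mod 2 = 0+0+0+0+1+1+1+1+1+1+1 mod 2 = 1
  c[8] = d·G[:,8] = (11011111111)·(00001000000) mod 2 = 0+0+0+0+1+0+0+0+0+0+0 mod 2 = 1
  c[9] = d·G[:,9] = (11011111111)·(00000100000) mod 2 = 0+0+0+0+0+1+0+0+0+0+0 mod 2 = 1
  c[10] = d·G[:,10] = (11011111111)·(00000010000) mod 2 = 0+0+0+0+0+0+1+0+0+0+0 mod 2 = 1
  c[11] = d·G[:,11] = (11011111111)·(00000001000) mod 2 = 0+0+0+0+0+0+0+1+0+0+0 mod 2 = 1
  c[12] = d·G[:,12] = (11011111111)·(00000000100) mod 2 = 0+0+0+0+0+0+0+0+1+0+0 mod 2 = 1
  c[13] = d·G[:,13] = (11011111111)·(00000000010) mod 2 = 0+0+0+0+0+0+0+0+0+1+0 mod 2 = 1
  c[14] = d·G[:,14] = (11011111111)·(00000000001) mod 2 = 0+0+0+0+0+0+0+0+0+0+1 mod 2 = 1
Codeword = 101010111111111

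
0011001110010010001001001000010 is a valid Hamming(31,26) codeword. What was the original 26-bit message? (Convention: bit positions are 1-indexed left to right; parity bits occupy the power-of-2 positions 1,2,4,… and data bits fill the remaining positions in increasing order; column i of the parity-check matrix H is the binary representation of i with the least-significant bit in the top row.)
Parity bits occupy power-of-2 positions; data bits are at positions {3,5,6,7,9,10,11,12,13,14,15,17,18,19,20,21,22,23,24,25,26,27,28,29,30,31} (1-indexed).
Extract: c[3]=1 c[5]=0 c[6]=0 c[7]=1 c[9]=1 c[10]=0 c[11]=0 c[12]=1 c[13]=0 c[14]=0 c[15]=1 c[17]=0 c[18]=0 c[19]=1 c[20]=0 c[21]=0 c[22]=1 c[23]=0 c[24]=0 c[25]=1 c[26]=0 c[27]=0 c[28]=0 c[29]=0 c[30]=1 c[31]=0
Data = 10011001001001001001000010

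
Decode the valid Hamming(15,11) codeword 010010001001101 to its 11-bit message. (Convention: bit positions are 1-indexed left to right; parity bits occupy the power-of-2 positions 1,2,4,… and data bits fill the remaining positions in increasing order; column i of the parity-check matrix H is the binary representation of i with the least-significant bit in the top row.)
Parity bits occupy power-of-2 positions; data bits are at positions {3,5,6,7,9,10,11,12,13,14,15} (1-indexed).
Extract: c[3]=0 c[5]=1 c[6]=0 c[7]=0 c[9]=1 c[10]=0 c[11]=0 c[12]=1 c[13]=1 c[14]=0 c[15]=1
Data = 01001001101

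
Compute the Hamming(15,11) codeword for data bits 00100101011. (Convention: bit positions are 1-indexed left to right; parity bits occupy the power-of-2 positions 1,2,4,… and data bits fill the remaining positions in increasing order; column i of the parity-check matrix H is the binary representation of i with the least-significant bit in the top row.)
Codeword c = d · G (mod 2), d = 00100101011:
  c[0] = d·G[:,0] = (00100101011)·(11011010101) mod 2 = 0+0+0+0+0+0+0+0+0+0+1 mod 2 = 1
  c[1] = d·G[:,1] = (00100101011)·(10110110011) mod 2 = 0+0+1+0+0+1+0+0+0+1+1 mod 2 = 0
  c[2] = d·G[:,2] = (00100101011)·(10000000000) mod 2 = 0+0+0+0+0+0+0+0+0+0+0 mod 2 = 0
  c[3] = d·G[:,3] = (00100101011)·(01110001111) mod 2 = 0+0+1+0+0+0+0+1+0+1+1 mod 2 = 0
  c[4] = d·G[:,4] = (00100101011)·(01000000000) mod 2 = 0+0+0+0+0+0+0+0+0+0+0 mod 2 = 0
  c[5] = d·G[:,5] = (00100101011)·(00100000000) mod 2 = 0+0+1+0+0+0+0+0+0+0+0 mod 2 = 1
  c[6] = d·G[:,6] = (00100101011)·(00010000000) mod 2 = 0+0+0+0+0+0+0+0+0+0+0 mod 2 = 0
  c[7] = d·G[:,7] = (00100101011)·(00001111111) mod 2 = 0+0+0+0+0+1+0+1+0+1+1 mod 2 = 0
  c[8] = d·G[:,8] = (00100101011)·(00001000000) mod 2 = 0+0+0+0+0+0+0+0+0+0+0 mod 2 = 0
  c[9] = d·G[:,9] = (00100101011)·(00000100000) mod 2 = 0+0+0+0+0+1+0+0+0+0+0 mod 2 = 1
  c[10] = d·G[:,10] = (00100101011)·(00000010000) mod 2 = 0+0+0+0+0+0+0+0+0+0+0 mod 2 = 0
  c[11] = d·G[:,11] = (00100101011)·(00000001000) mod 2 = 0+0+0+0+0+0+0+1+0+0+0 mod 2 = 1
  c[12] = d·G[:,12] = (00100101011)·(00000000100) mod 2 = 0+0+0+0+0+0+0+0+0+0+0 mod 2 = 0
  c[13] = d·G[:,13] = (00100101011)·(00000000010) mod 2 = 0+0+0+0+0+0+0+0+0+1+0 mod 2 = 1
  c[14] = d·G[:,14] = (00100101011)·(00000000001) mod 2 = 0+0+0+0+0+0+0+0+0+0+1 mod 2 = 1
Codeword = 100001000101011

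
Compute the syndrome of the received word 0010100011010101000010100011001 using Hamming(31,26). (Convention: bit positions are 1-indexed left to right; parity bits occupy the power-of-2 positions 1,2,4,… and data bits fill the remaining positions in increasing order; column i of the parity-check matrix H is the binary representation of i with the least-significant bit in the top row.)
Syndrome s = H · r^T (mod 2), r = 0010100011010101000010100011001:
  s[0] = (1010101010101010101010101010101)·(0010100011010101000010100011001) mod 2 = 0+0+1+0+1+0+0+0+1+0+0+0+0+0+0+0+0+0+0+0+1+0+1+0+0+0+1+0+0+0+1 mod 2 = 1
  s[1] = (0110011001100110011001100110011)·(0010100011010101000010100011001) mod 2 = 0+0+1+0+0+0+0+0+0+1+0+0+0+1+0+0+0+0+0+0+0+0+1+0+0+0+1+0+0+0+1 mod 2 = 0
  s[2] = (0001111000011110000111100001111)·(0010100011010101000010100011001) mod 2 = 0+0+0+0+1+0+0+0+0+0+0+1+0+1+0+0+0+0+0+0+1+0+1+0+0+0+0+1+0+0+1 mod 2 = 1
  s[3] = (0000000111111110000000011111111)·(0010100011010101000010100011001) mod 2 = 0+0+0+0+0+0+0+0+1+1+0+1+0+1+0+0+0+0+0+0+0+0+0+0+0+0+1+1+0+0+1 mod 2 = 1
  s[4] = (0000000000000001111111111111111)·(0010100011010101000010100011001) mod 2 = 0+0+0+0+0+0+0+0+0+0+0+0+0+0+0+1+0+0+0+0+1+0+1+0+0+0+1+1+0+0+1 mod 2 = 0
Syndrome = 10110
Non-zero syndrome: error at position 13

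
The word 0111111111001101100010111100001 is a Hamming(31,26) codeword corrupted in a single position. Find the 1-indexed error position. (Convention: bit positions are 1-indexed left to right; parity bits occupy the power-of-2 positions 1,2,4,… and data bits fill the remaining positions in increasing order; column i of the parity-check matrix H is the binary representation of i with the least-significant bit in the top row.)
Syndrome s = H · r^T (mod 2), r = 0111111111001101100010111100001:
  s[0] = (1010101010101010101010101010101)·(0111111111001101100010111100001) mod 2 = 0+0+1+0+1+0+1+0+1+0+0+0+1+0+0+0+1+0+0+0+1+0+1+0+1+0+0+0+0+0+1 mod 2 = 0
  s[1] = (0110011001100110011001100110011)·(0111111111001101100010111100001) mod 2 = 0+1+1+0+0+1+1+0+0+1+0+0+0+1+0+0+0+0+0+0+0+0+1+0+0+1+0+0+0+0+1 mod 2 = 1
  s[2] = (0001111000011110000111100001111)·(0111111111001101100010111100001) mod 2 = 0+0+0+1+1+1+1+0+0+0+0+0+1+1+0+0+0+0+0+0+1+0+1+0+0+0+0+0+0+0+1 mod 2 = 1
  s[3] = (0000000111111110000000011111111)·(0111111111001101100010111100001) mod 2 = 0+0+0+0+0+0+0+1+1+1+0+0+1+1+0+0+0+0+0+0+0+0+0+1+1+1+0+0+0+0+1 mod 2 = 1
  s[4] = (0000000000000001111111111111111)·(0111111111001101100010111100001) mod 2 = 0+0+0+0+0+0+0+0+0+0+0+0+0+0+0+1+1+0+0+0+1+0+1+1+1+1+0+0+0+0+1 mod 2 = 0
Syndrome = 01110
Column i of H is the binary representation of i, so the syndrome is the binary index of the flipped bit.
Read s = 01110 with s[0] as LSB: 0·2^0 + 1·2^1 + 1·2^2 + 1·2^3 + 0·2^4 = 14.
Error is at bit position 14.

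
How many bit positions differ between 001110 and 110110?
XOR = 111000, count of 1s = 3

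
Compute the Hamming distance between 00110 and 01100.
XOR = 01010, count of 1s = 2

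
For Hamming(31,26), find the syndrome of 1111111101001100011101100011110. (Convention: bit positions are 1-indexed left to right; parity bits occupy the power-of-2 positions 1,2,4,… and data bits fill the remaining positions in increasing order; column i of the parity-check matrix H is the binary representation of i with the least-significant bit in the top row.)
Syndrome s = H · r^T (mod 2), r = 1111111101001100011101100011110:
  s[0] = (1010101010101010101010101010101)·(1111111101001100011101100011110) mod 2 = 1+0+1+0+1+0+1+0+0+0+0+0+1+0+0+0+0+0+1+0+0+0+1+0+0+0+1+0+1+0+0 mod 2 = 1
  s[1] = (0110011001100110011001100110011)·(1111111101001100011101100011110) mod 2 = 0+1+1+0+0+1+1+0+0+1+0+0+0+1+0+0+0+1+1+0+0+1+1+0+0+0+1+0+0+1+0 mod 2 = 0
  s[2] = (0001111000011110000111100001111)·(1111111101001100011101100011110) mod 2 = 0+0+0+1+1+1+1+0+0+0+0+0+1+1+0+0+0+0+0+1+0+1+1+0+0+0+0+1+1+1+0 mod 2 = 0
  s[3] = (0000000111111110000000011111111)·(1111111101001100011101100011110) mod 2 = 0+0+0+0+0+0+0+1+0+1+0+0+1+1+0+0+0+0+0+0+0+0+0+0+0+0+1+1+1+1+0 mod 2 = 0
  s[4] = (0000000000000001111111111111111)·(1111111101001100011101100011110) mod 2 = 0+0+0+0+0+0+0+0+0+0+0+0+0+0+0+0+0+1+1+1+0+1+1+0+0+0+1+1+1+1+0 mod 2 = 1
Syndrome = 10001
Non-zero syndrome: error at position 17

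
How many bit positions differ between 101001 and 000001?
XOR = 101000, count of 1s = 2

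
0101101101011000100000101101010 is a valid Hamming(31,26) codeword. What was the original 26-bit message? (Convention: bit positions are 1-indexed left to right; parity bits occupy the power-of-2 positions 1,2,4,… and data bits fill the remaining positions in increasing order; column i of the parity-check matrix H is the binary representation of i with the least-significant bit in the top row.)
Parity bits occupy power-of-2 positions; data bits are at positions {3,5,6,7,9,10,11,12,13,14,15,17,18,19,20,21,22,23,24,25,26,27,28,29,30,31} (1-indexed).
Extract: c[3]=0 c[5]=1 c[6]=0 c[7]=1 c[9]=0 c[10]=1 c[11]=0 c[12]=1 c[13]=1 c[14]=0 c[15]=0 c[17]=1 c[18]=0 c[19]=0 c[20]=0 c[21]=0 c[22]=0 c[23]=1 c[24]=0 c[25]=1 c[26]=1 c[27]=0 c[28]=1 c[29]=0 c[30]=1 c[31]=0
Data = 01010101100100000101101010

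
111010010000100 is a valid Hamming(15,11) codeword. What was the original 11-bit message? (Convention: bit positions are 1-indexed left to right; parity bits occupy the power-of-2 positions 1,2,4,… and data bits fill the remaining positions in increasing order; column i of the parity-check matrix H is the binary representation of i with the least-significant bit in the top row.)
Parity bits occupy power-of-2 positions; data bits are at positions {3,5,6,7,9,10,11,12,13,14,15} (1-indexed).
Extract: c[3]=1 c[5]=1 c[6]=0 c[7]=0 c[9]=0 c[10]=0 c[11]=0 c[12]=0 c[13]=1 c[14]=0 c[15]=0
Data = 11000000100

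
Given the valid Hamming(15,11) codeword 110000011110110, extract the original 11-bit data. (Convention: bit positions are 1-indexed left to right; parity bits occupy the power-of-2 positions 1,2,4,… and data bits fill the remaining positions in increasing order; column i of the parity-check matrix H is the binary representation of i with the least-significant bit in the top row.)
Parity bits occupy power-of-2 positions; data bits are at positions {3,5,6,7,9,10,11,12,13,14,15} (1-indexed).
Extract: c[3]=0 c[5]=0 c[6]=0 c[7]=0 c[9]=1 c[10]=1 c[11]=1 c[12]=0 c[13]=1 c[14]=1 c[15]=0
Data = 00001110110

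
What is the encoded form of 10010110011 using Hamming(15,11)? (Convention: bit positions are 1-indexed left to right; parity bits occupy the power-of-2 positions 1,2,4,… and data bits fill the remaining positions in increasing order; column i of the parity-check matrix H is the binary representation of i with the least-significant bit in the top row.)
Codeword c = d · G (mod 2), d = 10010110011:
  c[0] = d·G[:,0] = (10010110011)·(11011010101) mod 2 = 1+0+0+1+0+0+1+0+0+0+1 mod 2 = 0
  c[1] = d·G[:,1] = (10010110011)·(10110110011) mod 2 = 1+0+0+1+0+1+1+0+0+1+1 mod 2 = 0
  c[2] = d·G[:,2] = (10010110011)·(10000000000) mod 2 = 1+0+0+0+0+0+0+0+0+0+0 mod 2 = 1
  c[3] = d·G[:,3] = (10010110011)·(01110001111) mod 2 = 0+0+0+1+0+0+0+0+0+1+1 mod 2 = 1
  c[4] = d·G[:,4] = (10010110011)·(01000000000) mod 2 = 0+0+0+0+0+0+0+0+0+0+0 mod 2 = 0
  c[5] = d·G[:,5] = (10010110011)·(00100000000) mod 2 = 0+0+0+0+0+0+0+0+0+0+0 mod 2 = 0
  c[6] = d·G[:,6] = (10010110011)·(00010000000) mod 2 = 0+0+0+1+0+0+0+0+0+0+0 mod 2 = 1
  c[7] = d·G[:,7] = (10010110011)·(00001111111) mod 2 = 0+0+0+0+0+1+1+0+0+1+1 mod 2 = 0
  c[8] = d·G[:,8] = (10010110011)·(00001000000) mod 2 = 0+0+0+0+0+0+0+0+0+0+0 mod 2 = 0
  c[9] = d·G[:,9] = (10010110011)·(00000100000) mod 2 = 0+0+0+0+0+1+0+0+0+0+0 mod 2 = 1
  c[10] = d·G[:,10] = (10010110011)·(00000010000) mod 2 = 0+0+0+0+0+0+1+0+0+0+0 mod 2 = 1
  c[11] = d·G[:,11] = (10010110011)·(00000001000) mod 2 = 0+0+0+0+0+0+0+0+0+0+0 mod 2 = 0
  c[12] = d·G[:,12] = (10010110011)·(00000000100) mod 2 = 0+0+0+0+0+0+0+0+0+0+0 mod 2 = 0
  c[13] = d·G[:,13] = (10010110011)·(00000000010) mod 2 = 0+0+0+0+0+0+0+0+0+1+0 mod 2 = 1
  c[14] = d·G[:,14] = (10010110011)·(00000000001) mod 2 = 0+0+0+0+0+0+0+0+0+0+1 mod 2 = 1
Codeword = 001100100110011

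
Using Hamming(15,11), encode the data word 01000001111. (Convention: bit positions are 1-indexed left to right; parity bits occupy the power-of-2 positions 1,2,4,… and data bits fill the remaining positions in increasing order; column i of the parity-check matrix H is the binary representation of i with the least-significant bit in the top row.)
Codeword c = d · G (mod 2), d = 01000001111:
  c[0] = d·G[:,0] = (01000001111)·(11011010101) mod 2 = 0+1+0+0+0+0+0+0+1+0+1 mod 2 = 1
  c[1] = d·G[:,1] = (01000001111)·(10110110011) mod 2 = 0+0+0+0+0+0+0+0+0+1+1 mod 2 = 0
  c[2] = d·G[:,2] = (01000001111)·(10000000000) mod 2 = 0+0+0+0+0+0+0+0+0+0+0 mod 2 = 0
  c[3] = d·G[:,3] = (01000001111)·(01110001111) mod 2 = 0+1+0+0+0+0+0+1+1+1+1 mod 2 = 1
  c[4] = d·G[:,4] = (01000001111)·(01000000000) mod 2 = 0+1+0+0+0+0+0+0+0+0+0 mod 2 = 1
  c[5] = d·G[:,5] = (01000001111)·(00100000000) mod 2 = 0+0+0+0+0+0+0+0+0+0+0 mod 2 = 0
  c[6] = d·G[:,6] = (01000001111)·(00010000000) mod 2 = 0+0+0+0+0+0+0+0+0+0+0 mod 2 = 0
  c[7] = d·G[:,7] = (01000001111)·(00001111111) mod 2 = 0+0+0+0+0+0+0+1+1+1+1 mod 2 = 0
  c[8] = d·G[:,8] = (01000001111)·(00001000000) mod 2 = 0+0+0+0+0+0+0+0+0+0+0 mod 2 = 0
  c[9] = d·G[:,9] = (01000001111)·(00000100000) mod 2 = 0+0+0+0+0+0+0+0+0+0+0 mod 2 = 0
  c[10] = d·G[:,10] = (01000001111)·(00000010000) mod 2 = 0+0+0+0+0+0+0+0+0+0+0 mod 2 = 0
  c[11] = d·G[:,11] = (01000001111)·(00000001000) mod 2 = 0+0+0+0+0+0+0+1+0+0+0 mod 2 = 1
  c[12] = d·G[:,12] = (01000001111)·(00000000100) mod 2 = 0+0+0+0+0+0+0+0+1+0+0 mod 2 = 1
  c[13] = d·G[:,13] = (01000001111)·(00000000010) mod 2 = 0+0+0+0+0+0+0+0+0+1+0 mod 2 = 1
  c[14] = d·G[:,14] = (01000001111)·(00000000001) mod 2 = 0+0+0+0+0+0+0+0+0+0+1 mod 2 = 1
Codeword = 100110000001111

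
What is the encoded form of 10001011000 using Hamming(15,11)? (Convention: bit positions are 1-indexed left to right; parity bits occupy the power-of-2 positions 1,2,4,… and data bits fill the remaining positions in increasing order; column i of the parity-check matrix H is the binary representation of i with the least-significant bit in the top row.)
Codeword c = d · G (mod 2), d = 10001011000:
  c[0] = d·G[:,0] = (10001011000)·(11011010101) mod 2 = 1+0+0+0+1+0+1+0+0+0+0 mod 2 = 1
  c[1] = d·G[:,1] = (10001011000)·(10110110011) mod 2 = 1+0+0+0+0+0+1+0+0+0+0 mod 2 = 0
  c[2] = d·G[:,2] = (10001011000)·(10000000000) mod 2 = 1+0+0+0+0+0+0+0+0+0+0 mod 2 = 1
  c[3] = d·G[:,3] = (10001011000)·(01110001111) mod 2 = 0+0+0+0+0+0+0+1+0+0+0 mod 2 = 1
  c[4] = d·G[:,4] = (10001011000)·(01000000000) mod 2 = 0+0+0+0+0+0+0+0+0+0+0 mod 2 = 0
  c[5] = d·G[:,5] = (10001011000)·(00100000000) mod 2 = 0+0+0+0+0+0+0+0+0+0+0 mod 2 = 0
  c[6] = d·G[:,6] = (10001011000)·(00010000000) mod 2 = 0+0+0+0+0+0+0+0+0+0+0 mod 2 = 0
  c[7] = d·G[:,7] = (10001011000)·(00001111111) mod 2 = 0+0+0+0+1+0+1+1+0+0+0 mod 2 = 1
  c[8] = d·G[:,8] = (10001011000)·(00001000000) mod 2 = 0+0+0+0+1+0+0+0+0+0+0 mod 2 = 1
  c[9] = d·G[:,9] = (10001011000)·(00000100000) mod 2 = 0+0+0+0+0+0+0+0+0+0+0 mod 2 = 0
  c[10] = d·G[:,10] = (10001011000)·(00000010000) mod 2 = 0+0+0+0+0+0+1+0+0+0+0 mod 2 = 1
  c[11] = d·G[:,11] = (10001011000)·(00000001000) mod 2 = 0+0+0+0+0+0+0+1+0+0+0 mod 2 = 1
  c[12] = d·G[:,12] = (10001011000)·(00000000100) mod 2 = 0+0+0+0+0+0+0+0+0+0+0 mod 2 = 0
  c[13] = d·G[:,13] = (10001011000)·(00000000010) mod 2 = 0+0+0+0+0+0+0+0+0+0+0 mod 2 = 0
  c[14] = d·G[:,14] = (10001011000)·(00000000001) mod 2 = 0+0+0+0+0+0+0+0+0+0+0 mod 2 = 0
Codeword = 101100011011000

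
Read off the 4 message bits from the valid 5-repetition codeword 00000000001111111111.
Split into 5-bit blocks: 00000 00000 11111 11111
Data = 0011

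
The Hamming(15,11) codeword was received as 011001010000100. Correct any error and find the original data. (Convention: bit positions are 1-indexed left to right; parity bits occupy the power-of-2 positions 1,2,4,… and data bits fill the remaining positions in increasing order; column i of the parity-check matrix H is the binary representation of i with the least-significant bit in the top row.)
Syndrome s = H · r^T (mod 2), r = 011001010000100:
  s[0] = (101010101010101)·(011001010000100) mod 2 = 0+0+1+0+0+0+0+0+0+0+0+0+1+0+0 mod 2 = 0
  s[1] = (011001100110011)·(011001010000100) mod 2 = 0+1+1+0+0+1+0+0+0+0+0+0+0+0+0 mod 2 = 1
  s[2] = (000111100001111)·(011001010000100) mod 2 = 0+0+0+0+0+1+0+0+0+0+0+0+1+0+0 mod 2 = 0
  s[3] = (000000011111111)·(011001010000100) mod 2 = 0+0+0+0+0+0+0+1+0+0+0+0+1+0+0 mod 2 = 0
Syndrome = 0100
Column 2 of H equals this syndrome → error at bit 2 (1-indexed).
Flip bit 2: 011001010000100 → 001001010000100
Extract data bits at positions {3,5,6,7,9,10,11,12,13,14,15}: 10100000100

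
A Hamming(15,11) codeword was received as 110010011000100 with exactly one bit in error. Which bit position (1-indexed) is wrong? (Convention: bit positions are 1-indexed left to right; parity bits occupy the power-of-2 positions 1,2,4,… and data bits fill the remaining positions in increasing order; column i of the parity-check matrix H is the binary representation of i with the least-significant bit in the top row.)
Syndrome s = H · r^T (mod 2), r = 110010011000100:
  s[0] = (101010101010101)·(110010011000100) mod 2 = 1+0+0+0+1+0+0+0+1+0+0+0+1+0+0 mod 2 = 0
  s[1] = (011001100110011)·(110010011000100) mod 2 = 0+1+0+0+0+0+0+0+0+0+0+0+0+0+0 mod 2 = 1
  s[2] = (000111100001111)·(110010011000100) mod 2 = 0+0+0+0+1+0+0+0+0+0+0+0+1+0+0 mod 2 = 0
  s[3] = (000000011111111)·(110010011000100) mod 2 = 0+0+0+0+0+0+0+1+1+0+0+0+1+0+0 mod 2 = 1
Syndrome = 0101
Column i of H is the binary representation of i, so the syndrome is the binary index of the flipped bit.
Read s = 0101 with s[0] as LSB: 0·2^0 + 1·2^1 + 0·2^2 + 1·2^3 = 10.
Error is at bit position 10.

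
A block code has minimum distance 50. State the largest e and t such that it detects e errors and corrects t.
(a) Detection requires d_min ≥ e+1, so e ≤ d_min − 1 = 49.
(b) Correction requires d_min ≥ 2t+1, so t ≤ ⌊(d_min − 1)/2⌋ = ⌊49/2⌋ = 24.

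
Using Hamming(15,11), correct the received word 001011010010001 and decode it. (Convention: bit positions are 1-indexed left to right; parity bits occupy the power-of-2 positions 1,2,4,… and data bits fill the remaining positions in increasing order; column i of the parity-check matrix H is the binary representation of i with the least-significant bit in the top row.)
Syndrome s = H · r^T (mod 2), r = 001011010010001:
  s[0] = (101010101010101)·(001011010010001) mod 2 = 0+0+1+0+1+0+0+0+0+0+1+0+0+0+1 mod 2 = 0
  s[1] = (011001100110011)·(001011010010001) mod 2 = 0+0+1+0+0+1+0+0+0+0+1+0+0+0+1 mod 2 = 0
  s[2] = (000111100001111)·(001011010010001) mod 2 = 0+0+0+0+1+1+0+0+0+0+0+0+0+0+1 mod 2 = 1
  s[3] = (000000011111111)·(001011010010001) mod 2 = 0+0+0+0+0+0+0+1+0+0+1+0+0+0+1 mod 2 = 1
Syndrome = 0011
Column 12 of H equals this syndrome → error at bit 12 (1-indexed).
Flip bit 12: 001011010010001 → 001011010011001
Extract data bits at positions {3,5,6,7,9,10,11,12,13,14,15}: 11100011001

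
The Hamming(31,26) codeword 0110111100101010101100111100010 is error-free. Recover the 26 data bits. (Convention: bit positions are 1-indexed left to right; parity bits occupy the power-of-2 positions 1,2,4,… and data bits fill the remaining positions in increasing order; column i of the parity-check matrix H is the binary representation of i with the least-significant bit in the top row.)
Parity bits occupy power-of-2 positions; data bits are at positions {3,5,6,7,9,10,11,12,13,14,15,17,18,19,20,21,22,23,24,25,26,27,28,29,30,31} (1-indexed).
Extract: c[3]=1 c[5]=1 c[6]=1 c[7]=1 c[9]=0 c[10]=0 c[11]=1 c[12]=0 c[13]=1 c[14]=0 c[15]=1 c[17]=1 c[18]=0 c[19]=1 c[20]=1 c[21]=0 c[22]=0 c[23]=1 c[24]=1 c[25]=1 c[26]=1 c[27]=0 c[28]=0 c[29]=0 c[30]=1 c[31]=0
Data = 11110010101101100111100010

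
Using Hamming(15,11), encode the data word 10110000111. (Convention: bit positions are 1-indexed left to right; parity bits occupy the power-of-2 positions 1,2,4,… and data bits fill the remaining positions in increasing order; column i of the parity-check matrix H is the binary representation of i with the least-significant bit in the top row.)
Codeword c = d · G (mod 2), d = 10110000111:
  c[0] = d·G[:,0] = (10110000111)·(11011010101) mod 2 = 1+0+0+1+0+0+0+0+1+0+1 mod 2 = 0
  c[1] = d·G[:,1] = (10110000111)·(10110110011) mod 2 = 1+0+1+1+0+0+0+0+0+1+1 mod 2 = 1
  c[2] = d·G[:,2] = (10110000111)·(10000000000) mod 2 = 1+0+0+0+0+0+0+0+0+0+0 mod 2 = 1
  c[3] = d·G[:,3] = (10110000111)·(01110001111) mod 2 = 0+0+1+1+0+0+0+0+1+1+1 mod 2 = 1
  c[4] = d·G[:,4] = (10110000111)·(01000000000) mod 2 = 0+0+0+0+0+0+0+0+0+0+0 mod 2 = 0
  c[5] = d·G[:,5] = (10110000111)·(00100000000) mod 2 = 0+0+1+0+0+0+0+0+0+0+0 mod 2 = 1
  c[6] = d·G[:,6] = (10110000111)·(00010000000) mod 2 = 0+0+0+1+0+0+0+0+0+0+0 mod 2 = 1
  c[7] = d·G[:,7] = (10110000111)·(00001111111) mod 2 = 0+0+0+0+0+0+0+0+1+1+1 mod 2 = 1
  c[8] = d·G[:,8] = (10110000111)·(00001000000) mod 2 = 0+0+0+0+0+0+0+0+0+0+0 mod 2 = 0
  c[9] = d·G[:,9] = (10110000111)·(00000100000) mod 2 = 0+0+0+0+0+0+0+0+0+0+0 mod 2 = 0
  c[10] = d·G[:,10] = (10110000111)·(00000010000) mod 2 = 0+0+0+0+0+0+0+0+0+0+0 mod 2 = 0
  c[11] = d·G[:,11] = (10110000111)·(00000001000) mod 2 = 0+0+0+0+0+0+0+0+0+0+0 mod 2 = 0
  c[12] = d·G[:,12] = (10110000111)·(00000000100) mod 2 = 0+0+0+0+0+0+0+0+1+0+0 mod 2 = 1
  c[13] = d·G[:,13] = (10110000111)·(00000000010) mod 2 = 0+0+0+0+0+0+0+0+0+1+0 mod 2 = 1
  c[14] = d·G[:,14] = (10110000111)·(00000000001) mod 2 = 0+0+0+0+0+0+0+0+0+0+1 mod 2 = 1
Codeword = 011101110000111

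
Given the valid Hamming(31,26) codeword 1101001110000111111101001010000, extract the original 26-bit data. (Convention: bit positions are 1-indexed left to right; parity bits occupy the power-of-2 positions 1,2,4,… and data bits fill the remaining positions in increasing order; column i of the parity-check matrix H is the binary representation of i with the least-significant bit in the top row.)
Parity bits occupy power-of-2 positions; data bits are at positions {3,5,6,7,9,10,11,12,13,14,15,17,18,19,20,21,22,23,24,25,26,27,28,29,30,31} (1-indexed).
Extract: c[3]=0 c[5]=0 c[6]=0 c[7]=1 c[9]=1 c[10]=0 c[11]=0 c[12]=0 c[13]=0 c[14]=1 c[15]=1 c[17]=1 c[18]=1 c[19]=1 c[20]=1 c[21]=0 c[22]=1 c[23]=0 c[24]=0 c[25]=1 c[26]=0 c[27]=1 c[28]=0 c[29]=0 c[30]=0 c[31]=0
Data = 00011000011111101001010000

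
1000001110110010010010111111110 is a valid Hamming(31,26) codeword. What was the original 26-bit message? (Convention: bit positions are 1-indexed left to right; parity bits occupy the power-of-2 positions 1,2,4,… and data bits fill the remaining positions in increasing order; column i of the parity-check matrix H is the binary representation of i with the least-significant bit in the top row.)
Parity bits occupy power-of-2 positions; data bits are at positions {3,5,6,7,9,10,11,12,13,14,15,17,18,19,20,21,22,23,24,25,26,27,28,29,30,31} (1-indexed).
Extract: c[3]=0 c[5]=0 c[6]=0 c[7]=1 c[9]=1 c[10]=0 c[11]=1 c[12]=1 c[13]=0 c[14]=0 c[15]=1 c[17]=0 c[18]=1 c[19]=0 c[20]=0 c[21]=1 c[22]=0 c[23]=1 c[24]=1 c[25]=1 c[26]=1 c[27]=1 c[28]=1 c[29]=1 c[30]=1 c[31]=0
Data = 00011011001010010111111110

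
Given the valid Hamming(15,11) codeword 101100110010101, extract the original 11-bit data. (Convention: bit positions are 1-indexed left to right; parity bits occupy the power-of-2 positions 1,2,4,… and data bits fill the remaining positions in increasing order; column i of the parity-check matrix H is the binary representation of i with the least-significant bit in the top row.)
Parity bits occupy power-of-2 positions; data bits are at positions {3,5,6,7,9,10,11,12,13,14,15} (1-indexed).
Extract: c[3]=1 c[5]=0 c[6]=0 c[7]=1 c[9]=0 c[10]=0 c[11]=1 c[12]=0 c[13]=1 c[14]=0 c[15]=1
Data = 10010010101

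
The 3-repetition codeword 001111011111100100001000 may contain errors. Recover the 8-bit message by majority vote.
Split into 3-bit blocks and majority-vote each:
  block 1 = 001: 1 ones, 2 zeros → 0
  block 2 = 111: 3 ones, 0 zeros → 1
  block 3 = 011: 2 ones, 1 zeros → 1
  block 4 = 111: 3 ones, 0 zeros → 1
  block 5 = 100: 1 ones, 2 zeros → 0
  block 6 = 100: 1 ones, 2 zeros → 0
  block 7 = 001: 1 ones, 2 zeros → 0
  block 8 = 000: 0 ones, 3 zeros → 0
Decoded = 01110000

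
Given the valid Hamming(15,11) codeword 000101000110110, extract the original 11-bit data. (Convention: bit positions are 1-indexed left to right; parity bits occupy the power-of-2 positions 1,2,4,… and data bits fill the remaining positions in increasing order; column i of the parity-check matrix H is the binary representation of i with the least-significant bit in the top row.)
Parity bits occupy power-of-2 positions; data bits are at positions {3,5,6,7,9,10,11,12,13,14,15} (1-indexed).
Extract: c[3]=0 c[5]=0 c[6]=1 c[7]=0 c[9]=0 c[10]=1 c[11]=1 c[12]=0 c[13]=1 c[14]=1 c[15]=0
Data = 00100110110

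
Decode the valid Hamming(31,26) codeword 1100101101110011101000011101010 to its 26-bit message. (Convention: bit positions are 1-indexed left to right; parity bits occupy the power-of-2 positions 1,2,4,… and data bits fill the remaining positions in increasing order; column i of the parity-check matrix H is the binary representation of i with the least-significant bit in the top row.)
Parity bits occupy power-of-2 positions; data bits are at positions {3,5,6,7,9,10,11,12,13,14,15,17,18,19,20,21,22,23,24,25,26,27,28,29,30,31} (1-indexed).
Extract: c[3]=0 c[5]=1 c[6]=0 c[7]=1 c[9]=0 c[10]=1 c[11]=1 c[12]=1 c[13]=0 c[14]=0 c[15]=1 c[17]=1 c[18]=0 c[19]=1 c[20]=0 c[21]=0 c[22]=0 c[23]=0 c[24]=1 c[25]=1 c[26]=1 c[27]=0 c[28]=1 c[29]=0 c[30]=1 c[31]=0
Data = 01010111001101000011101010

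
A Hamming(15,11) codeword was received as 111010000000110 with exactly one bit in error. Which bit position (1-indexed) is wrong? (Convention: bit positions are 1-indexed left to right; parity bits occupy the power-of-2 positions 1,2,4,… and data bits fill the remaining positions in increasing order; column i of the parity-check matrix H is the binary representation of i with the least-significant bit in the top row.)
Syndrome s = H · r^T (mod 2), r = 111010000000110:
  s[0] = (101010101010101)·(111010000000110) mod 2 = 1+0+1+0+1+0+0+0+0+0+0+0+1+0+0 mod 2 = 0
  s[1] = (011001100110011)·(111010000000110) mod 2 = 0+1+1+0+0+0+0+0+0+0+0+0+0+1+0 mod 2 = 1
  s[2] = (000111100001111)·(111010000000110) mod 2 = 0+0+0+0+1+0+0+0+0+0+0+0+1+1+0 mod 2 = 1
  s[3] = (000000011111111)·(111010000000110) mod 2 = 0+0+0+0+0+0+0+0+0+0+0+0+1+1+0 mod 2 = 0
Syndrome = 0110
Column i of H is the binary representation of i, so the syndrome is the binary index of the flipped bit.
Read s = 0110 with s[0] as LSB: 0·2^0 + 1·2^1 + 1·2^2 + 0·2^3 = 6.
Error is at bit position 6.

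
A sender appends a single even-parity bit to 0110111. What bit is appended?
Sum of data bits: 0+1+1+0+1+1+1 = 5.
5 mod 2 = 1, so parity bit = 1.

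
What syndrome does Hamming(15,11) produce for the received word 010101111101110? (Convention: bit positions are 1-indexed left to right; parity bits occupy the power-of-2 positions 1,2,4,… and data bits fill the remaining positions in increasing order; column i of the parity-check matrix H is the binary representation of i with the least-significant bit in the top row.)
Syndrome s = H · r^T (mod 2), r = 010101111101110:
  s[0] = (101010101010101)·(010101111101110) mod 2 = 0+0+0+0+0+0+1+0+1+0+0+0+1+0+0 mod 2 = 1
  s[1] = (011001100110011)·(010101111101110) mod 2 = 0+1+0+0+0+1+1+0+0+1+0+0+0+1+0 mod 2 = 1
  s[2] = (000111100001111)·(010101111101110) mod 2 = 0+0+0+1+0+1+1+0+0+0+0+1+1+1+0 mod 2 = 0
  s[3] = (000000011111111)·(010101111101110) mod 2 = 0+0+0+0+0+0+0+1+1+1+0+1+1+1+0 mod 2 = 0
Syndrome = 1100
Non-zero syndrome: error at position 3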